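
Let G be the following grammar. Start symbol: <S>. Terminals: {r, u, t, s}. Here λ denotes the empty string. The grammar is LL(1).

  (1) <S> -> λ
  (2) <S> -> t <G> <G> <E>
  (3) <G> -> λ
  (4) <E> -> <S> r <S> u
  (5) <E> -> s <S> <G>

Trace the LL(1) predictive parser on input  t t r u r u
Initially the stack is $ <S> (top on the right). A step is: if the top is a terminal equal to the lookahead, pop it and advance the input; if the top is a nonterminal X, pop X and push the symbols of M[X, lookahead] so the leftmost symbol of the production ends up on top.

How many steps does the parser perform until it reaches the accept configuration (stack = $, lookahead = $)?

17

step 1: stack=$ <S>  input=t t r u r u $  — expand <S> -> t <G> <G> <E>
step 2: stack=$ <E> <G> <G> t  input=t t r u r u $  — match t
step 3: stack=$ <E> <G> <G>  input=t r u r u $  — expand <G> -> λ
step 4: stack=$ <E> <G>  input=t r u r u $  — expand <G> -> λ
step 5: stack=$ <E>  input=t r u r u $  — expand <E> -> <S> r <S> u
step 6: stack=$ u <S> r <S>  input=t r u r u $  — expand <S> -> t <G> <G> <E>
step 7: stack=$ u <S> r <E> <G> <G> t  input=t r u r u $  — match t
step 8: stack=$ u <S> r <E> <G> <G>  input=r u r u $  — expand <G> -> λ
step 9: stack=$ u <S> r <E> <G>  input=r u r u $  — expand <G> -> λ
step 10: stack=$ u <S> r <E>  input=r u r u $  — expand <E> -> <S> r <S> u
step 11: stack=$ u <S> r u <S> r <S>  input=r u r u $  — expand <S> -> λ
step 12: stack=$ u <S> r u <S> r  input=r u r u $  — match r
step 13: stack=$ u <S> r u <S>  input=u r u $  — expand <S> -> λ
step 14: stack=$ u <S> r u  input=u r u $  — match u
step 15: stack=$ u <S> r  input=r u $  — match r
step 16: stack=$ u <S>  input=u $  — expand <S> -> λ
step 17: stack=$ u  input=u $  — match u
Accept reached after 17 steps.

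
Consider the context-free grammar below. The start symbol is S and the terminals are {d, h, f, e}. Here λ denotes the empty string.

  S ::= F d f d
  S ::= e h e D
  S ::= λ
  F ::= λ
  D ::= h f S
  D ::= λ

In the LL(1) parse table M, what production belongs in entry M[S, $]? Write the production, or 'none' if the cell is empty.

FIRST(F): from F::=λ we get {λ}. So FIRST(F) = {λ}.
FIRST(D): from D::=h f S we get {h}; from D::=λ we get {λ}. So FIRST(D) = {λ, h}.
FIRST(S): from S::=F d f d we get {d}; from S::=e h e D we get {e}; from S::=λ we get {λ}. So FIRST(S) = {λ, d, e}.
FOLLOW(S) includes $ since S is the start symbol.
FOLLOW(S): in D::=h f S, the suffix after S is empty, so FOLLOW(S) ⊇ FOLLOW(D) = {$}. Thus FOLLOW(S) = {$}.
FOLLOW(D): in S::=e h e D, the suffix after D is empty, so FOLLOW(D) ⊇ FOLLOW(S) = {$}. Thus FOLLOW(D) = {$}.
For S ::= F d f d: FIRST(F d f d) = {d}, so it goes in M[S, t] for t ∈ {d}.
For S ::= e h e D: FIRST(e h e D) = {e}, so it goes in M[S, t] for t ∈ {e}.
For S ::= λ: FIRST(λ) = {λ}, so it goes in M[S, t] for t ∈ {}; since λ ∈ FIRST, also for every t ∈ FOLLOW(S) = {$}.

S ::= λ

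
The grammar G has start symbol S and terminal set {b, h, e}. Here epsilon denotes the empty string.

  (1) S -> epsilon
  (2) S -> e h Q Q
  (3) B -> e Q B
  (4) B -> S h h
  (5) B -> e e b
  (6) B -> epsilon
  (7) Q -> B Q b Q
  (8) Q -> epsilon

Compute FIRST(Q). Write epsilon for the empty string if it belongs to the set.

FIRST(S): from S->epsilon we get {epsilon}; from S->e h Q Q we get {e}. So FIRST(S) = {epsilon, e}.
FIRST(B): from B->e Q B we get {e}; from B->S h h we get {e, h}; from B->e e b we get {e}; from B->epsilon we get {epsilon}. So FIRST(B) = {epsilon, e, h}.
FIRST(Q): from Q->B Q b Q we get {b, e, h}; from Q->epsilon we get {epsilon}. So FIRST(Q) = {epsilon, b, e, h}.

{epsilon, b, e, h}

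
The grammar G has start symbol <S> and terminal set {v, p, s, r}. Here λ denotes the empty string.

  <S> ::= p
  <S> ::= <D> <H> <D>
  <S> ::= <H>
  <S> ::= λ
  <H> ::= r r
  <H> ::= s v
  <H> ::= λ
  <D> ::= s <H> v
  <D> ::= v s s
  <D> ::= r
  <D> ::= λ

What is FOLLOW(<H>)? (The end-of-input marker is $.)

{$, r, s, v}

FIRST(<H>) = {λ, r, s}
FIRST(<D>) = {λ, r, s, v}
FIRST(<S>) = {λ, p, r, s, v}  (via <D> <H> <D>, <H>)
FOLLOW(<S>) includes $ since <S> is the start symbol.
FOLLOW(<S>): <S> appears on no right-hand side. Thus FOLLOW(<S>) = {$}.
FOLLOW(<H>): in <S>::=<D> <H> <D>, <H> is followed by <D> with FIRST {λ, r, s, v}; in <S>::=<D> <H> <D>, the suffix after <H> is nullable, so FOLLOW(<H>) ⊇ FOLLOW(<S>) = {$}; in <S>::=<H>, the suffix after <H> is empty, so FOLLOW(<H>) ⊇ FOLLOW(<S>) = {$}; in <D>::=s <H> v, <H> is followed by v with FIRST {v}. Thus FOLLOW(<H>) = {$, r, s, v}.
FOLLOW(<D>): in <S>::=<D> <H> <D> (occurrence 1), <D> is followed by <H> <D> with FIRST {λ, r, s, v}; in <S>::=<D> <H> <D> (occurrence 1), the suffix after <D> is nullable, so FOLLOW(<D>) ⊇ FOLLOW(<S>) = {$}; in <S>::=<D> <H> <D> (occurrence 2), the suffix after <D> is empty, so FOLLOW(<D>) ⊇ FOLLOW(<S>) = {$}. Thus FOLLOW(<D>) = {$, r, s, v}.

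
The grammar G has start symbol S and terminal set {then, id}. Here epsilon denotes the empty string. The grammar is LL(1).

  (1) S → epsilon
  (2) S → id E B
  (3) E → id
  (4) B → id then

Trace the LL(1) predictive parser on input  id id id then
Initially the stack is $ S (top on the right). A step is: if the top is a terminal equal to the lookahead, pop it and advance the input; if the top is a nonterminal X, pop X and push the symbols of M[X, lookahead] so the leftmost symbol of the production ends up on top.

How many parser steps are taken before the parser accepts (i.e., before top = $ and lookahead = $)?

step 1: stack=$ S  input=id id id then $  — expand S → id E B
step 2: stack=$ B E id  input=id id id then $  — match id
step 3: stack=$ B E  input=id id then $  — expand E → id
step 4: stack=$ B id  input=id id then $  — match id
step 5: stack=$ B  input=id then $  — expand B → id then
step 6: stack=$ then id  input=id then $  — match id
step 7: stack=$ then  input=then $  — match then
Accept reached after 7 steps.

7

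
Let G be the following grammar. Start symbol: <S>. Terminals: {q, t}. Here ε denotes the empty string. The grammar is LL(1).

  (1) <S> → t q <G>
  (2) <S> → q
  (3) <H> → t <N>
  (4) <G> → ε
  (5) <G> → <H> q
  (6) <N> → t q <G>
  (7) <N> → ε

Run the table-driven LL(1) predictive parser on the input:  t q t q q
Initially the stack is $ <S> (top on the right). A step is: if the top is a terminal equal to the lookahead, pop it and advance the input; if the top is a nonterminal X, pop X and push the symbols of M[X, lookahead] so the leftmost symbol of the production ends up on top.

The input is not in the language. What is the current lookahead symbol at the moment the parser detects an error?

q

step 1: stack=$ <S>  input=t q t q q $  — expand <S> → t q <G>
step 2: stack=$ <G> q t  input=t q t q q $  — match t
step 3: stack=$ <G> q  input=q t q q $  — match q
step 4: stack=$ <G>  input=t q q $  — expand <G> → <H> q
step 5: stack=$ q <H>  input=t q q $  — expand <H> → t <N>
step 6: stack=$ q <N> t  input=t q q $  — match t
step 7: stack=$ q <N>  input=q q $  — expand <N> → ε
step 8: stack=$ q  input=q q $  — match q
step 9: stack=$  input=q $  — error: stack empty but input remains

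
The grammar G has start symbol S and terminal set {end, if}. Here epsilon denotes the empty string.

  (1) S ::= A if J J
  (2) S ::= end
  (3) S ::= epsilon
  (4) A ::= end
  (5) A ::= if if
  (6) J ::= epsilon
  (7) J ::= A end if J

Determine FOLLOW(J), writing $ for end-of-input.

FIRST(A): from A::=end we get {end}; from A::=if if we get {if}. So FIRST(A) = {end, if}.
FIRST(S): from S::=A if J J we get {end, if}; from S::=end we get {end}; from S::=epsilon we get {epsilon}. So FIRST(S) = {epsilon, end, if}.
FIRST(J): from J::=epsilon we get {epsilon}; from J::=A end if J we get {end, if}. So FIRST(J) = {epsilon, end, if}.
FOLLOW(S) includes $ since S is the start symbol.
FOLLOW(S): S appears on no right-hand side. Thus FOLLOW(S) = {$}.
FOLLOW(A): in S::=A if J J, A is followed by if J J with FIRST {if}; in J::=A end if J, A is followed by end if J with FIRST {end}. Thus FOLLOW(A) = {end, if}.
FOLLOW(J): in S::=A if J J (occurrence 1), J is followed by J with FIRST {epsilon, end, if}; in S::=A if J J (occurrence 1), the suffix after J is nullable, so FOLLOW(J) ⊇ FOLLOW(S) = {$}; in S::=A if J J (occurrence 2), the suffix after J is empty, so FOLLOW(J) ⊇ FOLLOW(S) = {$}; in J::=A end if J, the suffix after J is empty (adds nothing new). Thus FOLLOW(J) = {$, end, if}.

{$, end, if}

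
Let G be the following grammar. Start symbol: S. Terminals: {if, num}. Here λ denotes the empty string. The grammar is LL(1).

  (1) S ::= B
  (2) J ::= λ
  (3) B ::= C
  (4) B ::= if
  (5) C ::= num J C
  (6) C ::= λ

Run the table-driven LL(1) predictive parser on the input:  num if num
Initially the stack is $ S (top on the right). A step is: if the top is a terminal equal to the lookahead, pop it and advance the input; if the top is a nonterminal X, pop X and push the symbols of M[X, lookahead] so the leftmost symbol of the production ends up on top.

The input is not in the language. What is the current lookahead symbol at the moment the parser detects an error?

if

step 1: stack=$ S  input=num if num $  — expand S ::= B
step 2: stack=$ B  input=num if num $  — expand B ::= C
step 3: stack=$ C  input=num if num $  — expand C ::= num J C
step 4: stack=$ C J num  input=num if num $  — match num
step 5: stack=$ C J  input=if num $  — error: M[J, if] is empty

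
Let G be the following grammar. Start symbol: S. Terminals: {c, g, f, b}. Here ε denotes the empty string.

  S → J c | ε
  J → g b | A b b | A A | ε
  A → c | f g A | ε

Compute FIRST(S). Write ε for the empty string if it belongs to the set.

FIRST(A) = {ε, c, f}
FIRST(J) = {ε, b, c, f, g}  (via A b b, A A)
FIRST(S) = {ε, b, c, f, g}  (via J c)

{ε, b, c, f, g}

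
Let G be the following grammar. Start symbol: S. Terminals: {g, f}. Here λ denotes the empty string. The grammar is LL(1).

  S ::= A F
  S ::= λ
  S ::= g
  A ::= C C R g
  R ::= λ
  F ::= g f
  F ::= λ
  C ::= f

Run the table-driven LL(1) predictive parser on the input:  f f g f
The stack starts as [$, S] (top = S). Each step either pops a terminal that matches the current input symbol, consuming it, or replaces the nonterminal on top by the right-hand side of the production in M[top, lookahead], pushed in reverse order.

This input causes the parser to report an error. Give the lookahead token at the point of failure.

f

     Stack        Input      Action
  1  $ S          f f g f $  expand S ::= A F
  2  $ F A        f f g f $  expand A ::= C C R g
  3  $ F g R C C  f f g f $  expand C ::= f
  4  $ F g R C f  f f g f $  match f
  5  $ F g R C    f g f $    expand C ::= f
  6  $ F g R f    f g f $    match f
  7  $ F g R      g f $      expand R ::= λ
  8  $ F g        g f $      match g
  9  $ F          f $        error: M[F, f] is empty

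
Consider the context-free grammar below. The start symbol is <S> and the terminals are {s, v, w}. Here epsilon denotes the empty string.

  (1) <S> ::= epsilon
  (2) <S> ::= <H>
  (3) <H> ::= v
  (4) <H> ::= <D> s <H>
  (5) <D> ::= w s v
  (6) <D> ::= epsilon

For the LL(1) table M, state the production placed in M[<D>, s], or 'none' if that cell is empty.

<D> ::= epsilon

FIRST(<D>): from <D>::=w s v we get {w}; from <D>::=epsilon we get {epsilon}. So FIRST(<D>) = {epsilon, w}.
FIRST(<H>): from <H>::=v we get {v}; from <H>::=<D> s <H> we get {s, w}. So FIRST(<H>) = {s, v, w}.
FIRST(<S>): from <S>::=epsilon we get {epsilon}; from <S>::=<H> we get {s, v, w}. So FIRST(<S>) = {epsilon, s, v, w}.
FOLLOW(<S>) includes $ since <S> is the start symbol.
FOLLOW(<D>): in <H>::=<D> s <H>, <D> is followed by s <H> with FIRST {s}. Thus FOLLOW(<D>) = {s}.
For <D> ::= w s v: FIRST(w s v) = {w}, so it goes in M[<D>, t] for t ∈ {w}.
For <D> ::= epsilon: FIRST(epsilon) = {epsilon}, so it goes in M[<D>, t] for t ∈ {}; since epsilon ∈ FIRST, also for every t ∈ FOLLOW(<D>) = {s}.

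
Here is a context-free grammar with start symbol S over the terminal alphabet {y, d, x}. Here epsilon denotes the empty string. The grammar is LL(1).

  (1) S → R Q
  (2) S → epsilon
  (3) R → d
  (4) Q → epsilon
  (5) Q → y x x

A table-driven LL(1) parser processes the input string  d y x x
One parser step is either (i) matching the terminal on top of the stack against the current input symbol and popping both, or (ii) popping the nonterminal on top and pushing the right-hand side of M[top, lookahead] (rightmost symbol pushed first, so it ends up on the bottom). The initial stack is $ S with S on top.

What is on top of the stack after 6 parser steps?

x

     Stack    Input      Action
  1  $ S      d y x x $  expand S → R Q
  2  $ Q R    d y x x $  expand R → d
  3  $ Q d    d y x x $  match d
  4  $ Q      y x x $    expand Q → y x x
  5  $ x x y  y x x $    match y
  6  $ x x    x x $      match x
Stack after step 6: $ x (top = x).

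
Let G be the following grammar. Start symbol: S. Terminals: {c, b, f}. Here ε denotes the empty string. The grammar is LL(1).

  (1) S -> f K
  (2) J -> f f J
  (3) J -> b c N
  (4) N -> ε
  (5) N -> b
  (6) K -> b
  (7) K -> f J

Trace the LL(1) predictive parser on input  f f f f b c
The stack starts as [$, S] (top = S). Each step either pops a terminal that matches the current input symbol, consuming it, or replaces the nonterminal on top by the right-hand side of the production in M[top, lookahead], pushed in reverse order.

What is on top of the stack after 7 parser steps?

J

step 1: stack=$ S  input=f f f f b c $  — expand S -> f K
step 2: stack=$ K f  input=f f f f b c $  — match f
step 3: stack=$ K  input=f f f b c $  — expand K -> f J
step 4: stack=$ J f  input=f f f b c $  — match f
step 5: stack=$ J  input=f f b c $  — expand J -> f f J
step 6: stack=$ J f f  input=f f b c $  — match f
step 7: stack=$ J f  input=f b c $  — match f
Stack after step 7: $ J (top = J).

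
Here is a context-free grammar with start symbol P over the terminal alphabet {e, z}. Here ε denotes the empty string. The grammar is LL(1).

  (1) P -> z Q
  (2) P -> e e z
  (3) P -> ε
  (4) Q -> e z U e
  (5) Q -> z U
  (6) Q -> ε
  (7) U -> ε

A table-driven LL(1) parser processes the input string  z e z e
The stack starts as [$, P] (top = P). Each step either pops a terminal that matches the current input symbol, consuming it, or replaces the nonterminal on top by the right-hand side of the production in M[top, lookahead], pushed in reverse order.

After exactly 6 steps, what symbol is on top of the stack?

     Stack      Input      Action
  1  $ P        z e z e $  expand P -> z Q
  2  $ Q z      z e z e $  match z
  3  $ Q        e z e $    expand Q -> e z U e
  4  $ e U z e  e z e $    match e
  5  $ e U z    z e $      match z
  6  $ e U      e $        expand U -> ε
Stack after step 6: $ e (top = e).

e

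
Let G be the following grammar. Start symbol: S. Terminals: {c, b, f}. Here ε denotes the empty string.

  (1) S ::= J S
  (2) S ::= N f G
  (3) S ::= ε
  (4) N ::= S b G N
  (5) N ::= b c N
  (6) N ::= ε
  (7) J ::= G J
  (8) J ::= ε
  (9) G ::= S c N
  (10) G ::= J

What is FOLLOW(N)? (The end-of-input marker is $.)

{$, b, c, f}

FIRST(S) = {ε, b, c, f}  (via J S, N f G)
FIRST(N) = {ε, b, c, f}  (via S b G N)
FIRST(J) = {ε, b, c, f}  (via G J)
FIRST(G) = {ε, b, c, f}  (via S c N, J)
FOLLOW(S) includes $ since S is the start symbol.
FOLLOW(S): in S::=J S, the suffix after S is empty (adds nothing new); in N::=S b G N, S is followed by b G N with FIRST {b}; in G::=S c N, S is followed by c N with FIRST {c}. Thus FOLLOW(S) = {$, b, c}.
FOLLOW(N): in S::=N f G, N is followed by f G with FIRST {f}; in N::=S b G N, the suffix after N is empty (adds nothing new); in N::=b c N, the suffix after N is empty (adds nothing new); in G::=S c N, the suffix after N is empty, so FOLLOW(N) ⊇ FOLLOW(G) = {$, b, c, f}. Thus FOLLOW(N) = {$, b, c, f}.
FOLLOW(J): in S::=J S, J is followed by S with FIRST {ε, b, c, f}; in S::=J S, the suffix after J is nullable, so FOLLOW(J) ⊇ FOLLOW(S) = {$, b, c}; in J::=G J, the suffix after J is empty (adds nothing new); in G::=J, the suffix after J is empty, so FOLLOW(J) ⊇ FOLLOW(G) = {$, b, c, f}. Thus FOLLOW(J) = {$, b, c, f}.
FOLLOW(G): in S::=N f G, the suffix after G is empty, so FOLLOW(G) ⊇ FOLLOW(S) = {$, b, c}; in N::=S b G N, G is followed by N with FIRST {ε, b, c, f}; in N::=S b G N, the suffix after G is nullable, so FOLLOW(G) ⊇ FOLLOW(N) = {$, b, c, f}; in J::=G J, G is followed by J with FIRST {ε, b, c, f}; in J::=G J, the suffix after G is nullable, so FOLLOW(G) ⊇ FOLLOW(J) = {$, b, c, f}. Thus FOLLOW(G) = {$, b, c, f}.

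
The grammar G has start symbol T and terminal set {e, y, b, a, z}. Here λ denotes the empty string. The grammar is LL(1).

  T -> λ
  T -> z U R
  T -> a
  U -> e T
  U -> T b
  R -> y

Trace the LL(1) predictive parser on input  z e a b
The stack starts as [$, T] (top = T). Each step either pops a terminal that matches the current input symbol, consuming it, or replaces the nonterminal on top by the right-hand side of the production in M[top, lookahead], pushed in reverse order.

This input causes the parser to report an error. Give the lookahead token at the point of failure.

step 1: stack=$ T  input=z e a b $  — expand T -> z U R
step 2: stack=$ R U z  input=z e a b $  — match z
step 3: stack=$ R U  input=e a b $  — expand U -> e T
step 4: stack=$ R T e  input=e a b $  — match e
step 5: stack=$ R T  input=a b $  — expand T -> a
step 6: stack=$ R a  input=a b $  — match a
step 7: stack=$ R  input=b $  — error: M[R, b] is empty

b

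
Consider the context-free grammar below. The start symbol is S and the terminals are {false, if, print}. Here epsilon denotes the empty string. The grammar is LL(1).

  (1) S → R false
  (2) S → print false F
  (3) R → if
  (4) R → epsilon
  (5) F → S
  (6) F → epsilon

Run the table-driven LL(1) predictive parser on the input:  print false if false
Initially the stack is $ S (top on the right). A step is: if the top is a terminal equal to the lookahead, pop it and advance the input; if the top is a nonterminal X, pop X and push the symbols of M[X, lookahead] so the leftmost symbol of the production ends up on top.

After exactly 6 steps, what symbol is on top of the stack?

     Stack            Input                   Action
  1  $ S              print false if false $  expand S → print false F
  2  $ F false print  print false if false $  match print
  3  $ F false        false if false $        match false
  4  $ F              if false $              expand F → S
  5  $ S              if false $              expand S → R false
  6  $ false R        if false $              expand R → if
Stack after step 6: $ false if (top = if).

if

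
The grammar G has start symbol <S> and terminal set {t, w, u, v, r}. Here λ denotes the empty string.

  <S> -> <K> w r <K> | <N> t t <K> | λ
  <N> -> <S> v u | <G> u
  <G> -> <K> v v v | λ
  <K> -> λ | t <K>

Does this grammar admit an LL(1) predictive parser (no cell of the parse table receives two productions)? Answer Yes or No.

FIRST(<S>) = {λ, t, u, v, w}
FIRST(<N>) = {t, u, v, w}
FIRST(<G>) = {λ, t, v}
FIRST(<K>) = {λ, t}
FOLLOW(<S>) = {$, v}
FOLLOW(<N>) = {t}
FOLLOW(<G>) = {u}
FOLLOW(<K>) = {$, v, w}
Cell M[<N>, t] receives both <N> -> <S> v u and <N> -> <G> u — the grammar is not LL(1).

No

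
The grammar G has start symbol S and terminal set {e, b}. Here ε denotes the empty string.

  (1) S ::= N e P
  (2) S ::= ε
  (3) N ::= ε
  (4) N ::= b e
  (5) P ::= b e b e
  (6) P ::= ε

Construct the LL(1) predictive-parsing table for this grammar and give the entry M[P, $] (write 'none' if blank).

P ::= ε

FIRST(N): from N::=ε we get {ε}; from N::=b e we get {b}. So FIRST(N) = {ε, b}.
FIRST(P): from P::=b e b e we get {b}; from P::=ε we get {ε}. So FIRST(P) = {ε, b}.
FIRST(S): from S::=N e P we get {b, e}; from S::=ε we get {ε}. So FIRST(S) = {ε, b, e}.
FOLLOW(S) includes $ since S is the start symbol.
FOLLOW(S): S appears on no right-hand side. Thus FOLLOW(S) = {$}.
FOLLOW(P): in S::=N e P, the suffix after P is empty, so FOLLOW(P) ⊇ FOLLOW(S) = {$}. Thus FOLLOW(P) = {$}.
For P ::= b e b e: FIRST(b e b e) = {b}, so it goes in M[P, t] for t ∈ {b}.
For P ::= ε: FIRST(ε) = {ε}, so it goes in M[P, t] for t ∈ {}; since ε ∈ FIRST, also for every t ∈ FOLLOW(P) = {$}.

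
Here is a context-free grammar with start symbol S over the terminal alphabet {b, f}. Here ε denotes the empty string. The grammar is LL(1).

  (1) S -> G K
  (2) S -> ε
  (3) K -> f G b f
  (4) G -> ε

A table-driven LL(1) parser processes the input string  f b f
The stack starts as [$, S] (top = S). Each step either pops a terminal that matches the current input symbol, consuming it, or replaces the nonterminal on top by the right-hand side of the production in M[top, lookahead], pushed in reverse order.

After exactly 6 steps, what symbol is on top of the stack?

step 1: stack=$ S  input=f b f $  — expand S -> G K
step 2: stack=$ K G  input=f b f $  — expand G -> ε
step 3: stack=$ K  input=f b f $  — expand K -> f G b f
step 4: stack=$ f b G f  input=f b f $  — match f
step 5: stack=$ f b G  input=b f $  — expand G -> ε
step 6: stack=$ f b  input=b f $  — match b
Stack after step 6: $ f (top = f).

f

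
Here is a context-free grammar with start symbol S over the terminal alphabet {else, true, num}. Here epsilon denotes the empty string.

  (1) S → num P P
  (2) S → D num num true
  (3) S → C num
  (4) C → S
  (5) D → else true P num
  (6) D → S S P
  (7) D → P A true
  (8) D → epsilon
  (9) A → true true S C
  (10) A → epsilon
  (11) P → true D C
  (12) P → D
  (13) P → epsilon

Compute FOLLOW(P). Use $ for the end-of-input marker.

{$, else, num, true}

FIRST(A) = {epsilon, true}
FIRST(S) = {else, num, true}  (via D num num true, C num)
FIRST(C) = {else, num, true}  (via S)
FIRST(D) = {epsilon, else, num, true}  (via S S P, P A true)
FIRST(P) = {epsilon, else, num, true}  (via D)
FOLLOW(S) includes $ since S is the start symbol.
FOLLOW(A): in D→P A true, A is followed by true with FIRST {true}. Thus FOLLOW(A) = {true}.
FOLLOW(S): in C→S, the suffix after S is empty, so FOLLOW(S) ⊇ FOLLOW(C) = {$, else, num, true}; in D→S S P (occurrence 1), S is followed by S P with FIRST {else, num, true}; in D→S S P (occurrence 2), S is followed by P with FIRST {epsilon, else, num, true}; in D→S S P (occurrence 2), the suffix after S is nullable, so FOLLOW(S) ⊇ FOLLOW(D) = {$, else, num, true}; in A→true true S C, S is followed by C with FIRST {else, num, true}. Thus FOLLOW(S) = {$, else, num, true}.
FOLLOW(C): in S→C num, C is followed by num with FIRST {num}; in A→true true S C, the suffix after C is empty, so FOLLOW(C) ⊇ FOLLOW(A) = {true}; in P→true D C, the suffix after C is empty, so FOLLOW(C) ⊇ FOLLOW(P) = {$, else, num, true}. Thus FOLLOW(C) = {$, else, num, true}.
FOLLOW(D): in S→D num num true, D is followed by num num true with FIRST {num}; in P→true D C, D is followed by C with FIRST {else, num, true}; in P→D, the suffix after D is empty, so FOLLOW(D) ⊇ FOLLOW(P) = {$, else, num, true}. Thus FOLLOW(D) = {$, else, num, true}.
FOLLOW(P): in S→num P P (occurrence 1), P is followed by P with FIRST {epsilon, else, num, true}; in S→num P P (occurrence 1), the suffix after P is nullable, so FOLLOW(P) ⊇ FOLLOW(S) = {$, else, num, true}; in S→num P P (occurrence 2), the suffix after P is empty, so FOLLOW(P) ⊇ FOLLOW(S) = {$, else, num, true}; in D→else true P num, P is followed by num with FIRST {num}; in D→S S P, the suffix after P is empty, so FOLLOW(P) ⊇ FOLLOW(D) = {$, else, num, true}; in D→P A true, P is followed by A true with FIRST {true}. Thus FOLLOW(P) = {$, else, num, true}.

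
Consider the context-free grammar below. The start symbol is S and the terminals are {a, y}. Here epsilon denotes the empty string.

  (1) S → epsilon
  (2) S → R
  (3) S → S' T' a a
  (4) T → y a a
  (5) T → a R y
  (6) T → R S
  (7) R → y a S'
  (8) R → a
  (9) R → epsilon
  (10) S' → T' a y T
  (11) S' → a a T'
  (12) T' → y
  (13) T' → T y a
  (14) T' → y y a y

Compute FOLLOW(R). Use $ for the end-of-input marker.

{$, a, y}

FIRST(R) = {epsilon, a, y}
FIRST(S) = {epsilon, a, y}  (via R, S' T' a a)
FIRST(T) = {epsilon, a, y}  (via R S)
FIRST(T') = {a, y}  (via T y a)
FIRST(S') = {a, y}  (via T' a y T)
FOLLOW(S) includes $ since S is the start symbol.
FOLLOW(S): in T→R S, the suffix after S is empty, so FOLLOW(S) ⊇ FOLLOW(T) = {$, a, y}. Thus FOLLOW(S) = {$, a, y}.
FOLLOW(T): in S'→T' a y T, the suffix after T is empty, so FOLLOW(T) ⊇ FOLLOW(S') = {$, a, y}; in T'→T y a, T is followed by y a with FIRST {y}. Thus FOLLOW(T) = {$, a, y}.
FOLLOW(R): in S→R, the suffix after R is empty, so FOLLOW(R) ⊇ FOLLOW(S) = {$, a, y}; in T→a R y, R is followed by y with FIRST {y}; in T→R S, R is followed by S with FIRST {epsilon, a, y}; in T→R S, the suffix after R is nullable, so FOLLOW(R) ⊇ FOLLOW(T) = {$, a, y}. Thus FOLLOW(R) = {$, a, y}.
FOLLOW(S'): in S→S' T' a a, S' is followed by T' a a with FIRST {a, y}; in R→y a S', the suffix after S' is empty, so FOLLOW(S') ⊇ FOLLOW(R) = {$, a, y}. Thus FOLLOW(S') = {$, a, y}.
FOLLOW(T'): in S→S' T' a a, T' is followed by a a with FIRST {a}; in S'→T' a y T, T' is followed by a y T with FIRST {a}; in S'→a a T', the suffix after T' is empty, so FOLLOW(T') ⊇ FOLLOW(S') = {$, a, y}. Thus FOLLOW(T') = {$, a, y}.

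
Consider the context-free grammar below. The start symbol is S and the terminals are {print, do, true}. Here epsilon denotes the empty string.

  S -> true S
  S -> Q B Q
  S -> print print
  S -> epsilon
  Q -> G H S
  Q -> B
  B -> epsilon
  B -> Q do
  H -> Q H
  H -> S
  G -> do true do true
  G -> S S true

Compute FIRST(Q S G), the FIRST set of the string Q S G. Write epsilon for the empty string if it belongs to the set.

FIRST(S): from S->true S we get {true}; from S->Q B Q we get {epsilon, do, print, true}; from S->print print we get {print}; from S->epsilon we get {epsilon}. So FIRST(S) = {epsilon, do, print, true}.
FIRST(G): from G->do true do true we get {do}; from G->S S true we get {do, print, true}. So FIRST(G) = {do, print, true}.
FIRST(Q): from Q->G H S we get {do, print, true}; from Q->B we get {epsilon, do, print, true}. So FIRST(Q) = {epsilon, do, print, true}.
FIRST(B): from B->epsilon we get {epsilon}; from B->Q do we get {do, print, true}. So FIRST(B) = {epsilon, do, print, true}.
FIRST(H): from H->Q H we get {epsilon, do, print, true}; from H->S we get {epsilon, do, print, true}. So FIRST(H) = {epsilon, do, print, true}.
FIRST(Q S G): take FIRST of each symbol in turn, carrying on past any symbol whose FIRST contains epsilon; result {do, print, true}.

{do, print, true}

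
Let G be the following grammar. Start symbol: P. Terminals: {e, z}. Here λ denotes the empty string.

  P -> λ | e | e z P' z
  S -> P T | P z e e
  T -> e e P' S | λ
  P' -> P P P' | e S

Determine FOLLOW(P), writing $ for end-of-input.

{$, e, z}

FIRST(P): from P->λ we get {λ}; from P->e we get {e}; from P->e z P' z we get {e}. So FIRST(P) = {λ, e}.
FIRST(T): from T->e e P' S we get {e}; from T->λ we get {λ}. So FIRST(T) = {λ, e}.
FIRST(S): from S->P T we get {λ, e}; from S->P z e e we get {e, z}. So FIRST(S) = {λ, e, z}.
FIRST(P'): from P'->P P P' we get {e}; from P'->e S we get {e}. So FIRST(P') = {e}.
FOLLOW(P) includes $ since P is the start symbol.
FOLLOW(P): in S->P T, P is followed by T with FIRST {λ, e}; in S->P T, the suffix after P is nullable, so FOLLOW(P) ⊇ FOLLOW(S) = {e, z}; in S->P z e e, P is followed by z e e with FIRST {z}; in P'->P P P' (occurrence 1), P is followed by P P' with FIRST {e}; in P'->P P P' (occurrence 2), P is followed by P' with FIRST {e}. Thus FOLLOW(P) = {$, e, z}.
FOLLOW(S): in T->e e P' S, the suffix after S is empty, so FOLLOW(S) ⊇ FOLLOW(T) = {e, z}; in P'->e S, the suffix after S is empty, so FOLLOW(S) ⊇ FOLLOW(P') = {e, z}. Thus FOLLOW(S) = {e, z}.
FOLLOW(T): in S->P T, the suffix after T is empty, so FOLLOW(T) ⊇ FOLLOW(S) = {e, z}. Thus FOLLOW(T) = {e, z}.
FOLLOW(P'): in P->e z P' z, P' is followed by z with FIRST {z}; in T->e e P' S, P' is followed by S with FIRST {λ, e, z}; in T->e e P' S, the suffix after P' is nullable, so FOLLOW(P') ⊇ FOLLOW(T) = {e, z}; in P'->P P P', the suffix after P' is empty (adds nothing new). Thus FOLLOW(P') = {e, z}.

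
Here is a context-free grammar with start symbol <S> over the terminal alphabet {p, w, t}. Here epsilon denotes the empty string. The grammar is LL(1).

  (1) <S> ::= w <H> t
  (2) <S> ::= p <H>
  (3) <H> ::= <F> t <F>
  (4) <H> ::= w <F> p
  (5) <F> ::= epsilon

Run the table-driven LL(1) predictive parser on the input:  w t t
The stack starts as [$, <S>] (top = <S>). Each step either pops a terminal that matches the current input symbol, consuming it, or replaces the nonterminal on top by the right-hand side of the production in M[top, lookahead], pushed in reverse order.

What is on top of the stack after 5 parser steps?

     Stack          Input    Action
  1  $ <S>          w t t $  expand <S> ::= w <H> t
  2  $ t <H> w      w t t $  match w
  3  $ t <H>        t t $    expand <H> ::= <F> t <F>
  4  $ t <F> t <F>  t t $    expand <F> ::= epsilon
  5  $ t <F> t      t t $    match t
Stack after step 5: $ t <F> (top = <F>).

<F>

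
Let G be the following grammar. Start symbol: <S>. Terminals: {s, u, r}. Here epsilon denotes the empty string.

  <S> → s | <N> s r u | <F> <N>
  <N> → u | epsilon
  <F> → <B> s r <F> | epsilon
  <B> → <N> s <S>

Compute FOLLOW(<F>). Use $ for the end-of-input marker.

FIRST(<N>) = {epsilon, u}
FIRST(<B>) = {s, u}  (via <N> s <S>)
FIRST(<F>) = {epsilon, s, u}  (via <B> s r <F>)
FIRST(<S>) = {epsilon, s, u}  (via <N> s r u, <F> <N>)
FOLLOW(<S>) includes $ since <S> is the start symbol.
FOLLOW(<B>): in <F>→<B> s r <F>, <B> is followed by s r <F> with FIRST {s}. Thus FOLLOW(<B>) = {s}.
FOLLOW(<S>): in <B>→<N> s <S>, the suffix after <S> is empty, so FOLLOW(<S>) ⊇ FOLLOW(<B>) = {s}. Thus FOLLOW(<S>) = {$, s}.
FOLLOW(<N>): in <S>→<N> s r u, <N> is followed by s r u with FIRST {s}; in <S>→<F> <N>, the suffix after <N> is empty, so FOLLOW(<N>) ⊇ FOLLOW(<S>) = {$, s}; in <B>→<N> s <S>, <N> is followed by s <S> with FIRST {s}. Thus FOLLOW(<N>) = {$, s}.
FOLLOW(<F>): in <S>→<F> <N>, <F> is followed by <N> with FIRST {epsilon, u}; in <S>→<F> <N>, the suffix after <F> is nullable, so FOLLOW(<F>) ⊇ FOLLOW(<S>) = {$, s}; in <F>→<B> s r <F>, the suffix after <F> is empty (adds nothing new). Thus FOLLOW(<F>) = {$, s, u}.

{$, s, u}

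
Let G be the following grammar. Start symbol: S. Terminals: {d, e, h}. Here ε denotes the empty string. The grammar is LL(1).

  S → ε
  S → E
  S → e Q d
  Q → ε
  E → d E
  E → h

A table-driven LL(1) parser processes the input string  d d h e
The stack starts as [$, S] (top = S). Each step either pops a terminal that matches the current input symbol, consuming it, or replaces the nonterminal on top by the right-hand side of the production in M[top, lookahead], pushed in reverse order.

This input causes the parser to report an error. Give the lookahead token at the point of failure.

e

     Stack  Input      Action
  1  $ S    d d h e $  expand S → E
  2  $ E    d d h e $  expand E → d E
  3  $ E d  d d h e $  match d
  4  $ E    d h e $    expand E → d E
  5  $ E d  d h e $    match d
  6  $ E    h e $      expand E → h
  7  $ h    h e $      match h
  8  $      e $        error: stack empty but input remains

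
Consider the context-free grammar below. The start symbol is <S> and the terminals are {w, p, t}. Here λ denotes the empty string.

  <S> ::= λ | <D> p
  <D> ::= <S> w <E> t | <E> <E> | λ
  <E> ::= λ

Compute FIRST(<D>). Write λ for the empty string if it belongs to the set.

FIRST(<E>): from <E>::=λ we get {λ}. So FIRST(<E>) = {λ}.
FIRST(<S>): from <S>::=λ we get {λ}; from <S>::=<D> p we get {p, w}. So FIRST(<S>) = {λ, p, w}.
FIRST(<D>): from <D>::=<S> w <E> t we get {p, w}; from <D>::=<E> <E> we get {λ}; from <D>::=λ we get {λ}. So FIRST(<D>) = {λ, p, w}.

{λ, p, w}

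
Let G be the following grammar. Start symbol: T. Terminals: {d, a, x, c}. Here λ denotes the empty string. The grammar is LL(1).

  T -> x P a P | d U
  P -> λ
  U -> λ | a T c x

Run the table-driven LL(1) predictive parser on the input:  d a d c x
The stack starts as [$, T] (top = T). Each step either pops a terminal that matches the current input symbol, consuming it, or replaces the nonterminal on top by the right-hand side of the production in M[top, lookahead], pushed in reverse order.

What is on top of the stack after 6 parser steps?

     Stack      Input        Action
  1  $ T        d a d c x $  expand T -> d U
  2  $ U d      d a d c x $  match d
  3  $ U        a d c x $    expand U -> a T c x
  4  $ x c T a  a d c x $    match a
  5  $ x c T    d c x $      expand T -> d U
  6  $ x c U d  d c x $      match d
Stack after step 6: $ x c U (top = U).

U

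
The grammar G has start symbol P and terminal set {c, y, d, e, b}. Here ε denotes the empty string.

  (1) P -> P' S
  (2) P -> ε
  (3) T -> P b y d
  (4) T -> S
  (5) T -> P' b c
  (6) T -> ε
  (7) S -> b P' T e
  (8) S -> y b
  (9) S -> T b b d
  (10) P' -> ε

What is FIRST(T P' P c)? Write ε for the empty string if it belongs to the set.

FIRST(P') = {ε}
FIRST(P) = {ε, b, y}  (via P' S)
FIRST(T) = {ε, b, y}  (via P b y d, S, P' b c)
FIRST(S) = {b, y}  (via T b b d)
FIRST(T P' P c): take FIRST of each symbol in turn, carrying on past any symbol whose FIRST contains ε; result {b, c, y}.

{b, c, y}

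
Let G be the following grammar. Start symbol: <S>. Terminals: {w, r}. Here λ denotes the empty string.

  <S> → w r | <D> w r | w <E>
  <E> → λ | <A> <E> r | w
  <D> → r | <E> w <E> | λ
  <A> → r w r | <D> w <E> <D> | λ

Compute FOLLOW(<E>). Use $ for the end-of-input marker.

FIRST(<S>) = {r, w}  (via <D> w r)
FIRST(<E>) = {λ, r, w}  (via <A> <E> r)
FIRST(<D>) = {λ, r, w}  (via <E> w <E>)
FIRST(<A>) = {λ, r, w}  (via <D> w <E> <D>)
FOLLOW(<S>) includes $ since <S> is the start symbol.
FOLLOW(<S>): <S> appears on no right-hand side. Thus FOLLOW(<S>) = {$}.
FOLLOW(<A>): in <E>→<A> <E> r, <A> is followed by <E> r with FIRST {r, w}. Thus FOLLOW(<A>) = {r, w}.
FOLLOW(<D>): in <S>→<D> w r, <D> is followed by w r with FIRST {w}; in <A>→<D> w <E> <D> (occurrence 1), <D> is followed by w <E> <D> with FIRST {w}; in <A>→<D> w <E> <D> (occurrence 2), the suffix after <D> is empty, so FOLLOW(<D>) ⊇ FOLLOW(<A>) = {r, w}. Thus FOLLOW(<D>) = {r, w}.
FOLLOW(<E>): in <S>→w <E>, the suffix after <E> is empty, so FOLLOW(<E>) ⊇ FOLLOW(<S>) = {$}; in <E>→<A> <E> r, <E> is followed by r with FIRST {r}; in <D>→<E> w <E> (occurrence 1), <E> is followed by w <E> with FIRST {w}; in <D>→<E> w <E> (occurrence 2), the suffix after <E> is empty, so FOLLOW(<E>) ⊇ FOLLOW(<D>) = {r, w}; in <A>→<D> w <E> <D>, <E> is followed by <D> with FIRST {λ, r, w}; in <A>→<D> w <E> <D>, the suffix after <E> is nullable, so FOLLOW(<E>) ⊇ FOLLOW(<A>) = {r, w}. Thus FOLLOW(<E>) = {$, r, w}.

{$, r, w}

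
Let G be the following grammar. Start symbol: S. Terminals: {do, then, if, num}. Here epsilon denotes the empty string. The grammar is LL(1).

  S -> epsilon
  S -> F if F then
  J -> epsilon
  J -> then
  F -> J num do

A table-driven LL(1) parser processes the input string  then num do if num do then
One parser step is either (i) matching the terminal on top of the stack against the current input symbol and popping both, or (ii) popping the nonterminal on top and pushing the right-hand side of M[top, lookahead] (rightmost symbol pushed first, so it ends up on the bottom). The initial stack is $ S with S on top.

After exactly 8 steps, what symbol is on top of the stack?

     Stack                    Input                         Action
  1  $ S                      then num do if num do then $  expand S -> F if F then
  2  $ then F if F            then num do if num do then $  expand F -> J num do
  3  $ then F if do num J     then num do if num do then $  expand J -> then
  4  $ then F if do num then  then num do if num do then $  match then
  5  $ then F if do num       num do if num do then $       match num
  6  $ then F if do           do if num do then $           match do
  7  $ then F if              if num do then $              match if
  8  $ then F                 num do then $                 expand F -> J num do
Stack after step 8: $ then do num J (top = J).

J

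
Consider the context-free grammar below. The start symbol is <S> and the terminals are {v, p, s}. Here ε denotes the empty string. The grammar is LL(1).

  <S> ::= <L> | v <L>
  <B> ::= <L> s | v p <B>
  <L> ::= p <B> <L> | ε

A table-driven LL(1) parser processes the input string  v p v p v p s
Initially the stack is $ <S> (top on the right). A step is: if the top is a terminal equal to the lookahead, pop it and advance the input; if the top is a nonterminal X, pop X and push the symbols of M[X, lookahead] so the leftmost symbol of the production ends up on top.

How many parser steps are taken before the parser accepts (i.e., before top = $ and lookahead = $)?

step 1: stack=$ <S>  input=v p v p v p s $  — expand <S> ::= v <L>
step 2: stack=$ <L> v  input=v p v p v p s $  — match v
step 3: stack=$ <L>  input=p v p v p s $  — expand <L> ::= p <B> <L>
step 4: stack=$ <L> <B> p  input=p v p v p s $  — match p
step 5: stack=$ <L> <B>  input=v p v p s $  — expand <B> ::= v p <B>
step 6: stack=$ <L> <B> p v  input=v p v p s $  — match v
step 7: stack=$ <L> <B> p  input=p v p s $  — match p
step 8: stack=$ <L> <B>  input=v p s $  — expand <B> ::= v p <B>
step 9: stack=$ <L> <B> p v  input=v p s $  — match v
step 10: stack=$ <L> <B> p  input=p s $  — match p
step 11: stack=$ <L> <B>  input=s $  — expand <B> ::= <L> s
step 12: stack=$ <L> s <L>  input=s $  — expand <L> ::= ε
step 13: stack=$ <L> s  input=s $  — match s
step 14: stack=$ <L>  input=$  — expand <L> ::= ε
Accept reached after 14 steps.

14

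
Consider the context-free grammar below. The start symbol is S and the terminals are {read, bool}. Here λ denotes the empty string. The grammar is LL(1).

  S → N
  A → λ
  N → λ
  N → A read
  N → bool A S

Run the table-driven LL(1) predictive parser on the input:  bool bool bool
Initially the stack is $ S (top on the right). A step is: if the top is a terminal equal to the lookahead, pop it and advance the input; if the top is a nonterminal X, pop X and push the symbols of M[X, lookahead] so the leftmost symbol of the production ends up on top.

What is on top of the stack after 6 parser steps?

     Stack       Input             Action
  1  $ S         bool bool bool $  expand S → N
  2  $ N         bool bool bool $  expand N → bool A S
  3  $ S A bool  bool bool bool $  match bool
  4  $ S A       bool bool $       expand A → λ
  5  $ S         bool bool $       expand S → N
  6  $ N         bool bool $       expand N → bool A S
Stack after step 6: $ S A bool (top = bool).

bool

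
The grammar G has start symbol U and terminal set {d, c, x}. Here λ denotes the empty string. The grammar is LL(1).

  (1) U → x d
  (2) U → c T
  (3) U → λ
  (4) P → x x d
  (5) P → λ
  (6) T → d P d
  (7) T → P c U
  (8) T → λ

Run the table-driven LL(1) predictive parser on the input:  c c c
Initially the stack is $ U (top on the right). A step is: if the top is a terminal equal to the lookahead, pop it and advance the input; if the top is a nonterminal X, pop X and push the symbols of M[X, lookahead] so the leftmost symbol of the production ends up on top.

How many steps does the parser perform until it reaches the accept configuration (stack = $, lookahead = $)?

step 1: stack=$ U  input=c c c $  — expand U → c T
step 2: stack=$ T c  input=c c c $  — match c
step 3: stack=$ T  input=c c $  — expand T → P c U
step 4: stack=$ U c P  input=c c $  — expand P → λ
step 5: stack=$ U c  input=c c $  — match c
step 6: stack=$ U  input=c $  — expand U → c T
step 7: stack=$ T c  input=c $  — match c
step 8: stack=$ T  input=$  — expand T → λ
Accept reached after 8 steps.

8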